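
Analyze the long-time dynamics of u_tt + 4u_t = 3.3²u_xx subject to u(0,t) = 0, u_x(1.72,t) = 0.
Long-time behavior: u → 0. Damping (γ=4) dissipates energy; oscillations decay exponentially.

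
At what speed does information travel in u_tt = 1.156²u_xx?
Speed = 1.156. Information travels along characteristics x = x₀ ± 1.156t.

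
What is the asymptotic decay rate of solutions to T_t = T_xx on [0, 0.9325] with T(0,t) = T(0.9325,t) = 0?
Eigenvalues: λₙ = n²π²/0.9325².
First three modes:
  n=1: λ₁ = π²/0.9325² ≈ 11.35
  n=2: λ₂ = 4π²/0.9325² ≈ 45.401 (4× faster decay)
  n=3: λ₃ = 9π²/0.9325² ≈ 102.151 (9× faster decay)
As t → ∞, higher modes decay exponentially faster. The n=1 mode dominates: T ~ c₁ sin(πx/0.9325) e^{-λ₁t}.
Decay rate: λ₁ = π²/0.9325² ≈ 11.35.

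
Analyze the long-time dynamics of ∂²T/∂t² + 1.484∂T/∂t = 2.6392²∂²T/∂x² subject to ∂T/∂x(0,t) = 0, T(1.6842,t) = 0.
Long-time behavior: T → 0. Damping (γ=1.484) dissipates energy; oscillations decay exponentially.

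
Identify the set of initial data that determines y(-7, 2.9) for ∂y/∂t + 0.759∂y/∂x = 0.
A single point: x = -9.2011. The characteristic through (-7, 2.9) is x - 0.759t = const, so x = -7 - 0.759·2.9 = -9.2011.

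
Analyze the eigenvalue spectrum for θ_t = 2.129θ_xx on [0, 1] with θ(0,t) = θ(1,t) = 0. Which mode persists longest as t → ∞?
Eigenvalues: λₙ = 2.129n²π².
First three modes:
  n=1: λ₁ = 2.129π² ≈ 21.012
  n=2: λ₂ = 8.516π² ≈ 84.05 (4× faster decay)
  n=3: λ₃ = 19.161π² ≈ 189.111 (9× faster decay)
As t → ∞, higher modes decay exponentially faster. The n=1 mode dominates: θ ~ c₁ sin(πx) e^{-λ₁t}.
Decay rate: λ₁ = 2.129π² ≈ 21.012.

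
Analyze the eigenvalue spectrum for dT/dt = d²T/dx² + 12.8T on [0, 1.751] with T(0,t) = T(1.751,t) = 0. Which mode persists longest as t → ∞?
Eigenvalues: λₙ = n²π²/1.751² - 12.8.
First three modes:
  n=1: λ₁ = π²/1.751² - 12.8 ≈ -9.581
  n=2: λ₂ = 4π²/1.751² - 12.8 ≈ 0.076
  n=3: λ₃ = 9π²/1.751² - 12.8 ≈ 16.171
Since π²/1.751² ≈ 3.219 < 12.8, λ₁ < 0.
The n=1 mode grows fastest (−λₙ is largest for n=1) → dominates.
Asymptotic: T ~ c₁ sin(πx/1.751) e^{9.581t} (exponential growth at rate −λ₁ ≈ 9.581).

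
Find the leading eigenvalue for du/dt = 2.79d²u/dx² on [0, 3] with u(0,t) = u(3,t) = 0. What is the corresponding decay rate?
Eigenvalues: λₙ = 2.79n²π²/3².
First three modes:
  n=1: λ₁ = 2.79π²/3² ≈ 3.06
  n=2: λ₂ = 11.16π²/3² ≈ 12.238 (4× faster decay)
  n=3: λ₃ = 25.11π²/3² ≈ 27.536 (9× faster decay)
As t → ∞, higher modes decay exponentially faster. The n=1 mode dominates: u ~ c₁ sin(πx/3) e^{-λ₁t}.
Decay rate: λ₁ = 2.79π²/3² ≈ 3.06.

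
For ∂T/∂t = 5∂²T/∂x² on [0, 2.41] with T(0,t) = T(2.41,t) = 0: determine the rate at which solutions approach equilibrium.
Eigenvalues: λₙ = 5n²π²/2.41².
First three modes:
  n=1: λ₁ = 5π²/2.41² ≈ 8.496
  n=2: λ₂ = 20π²/2.41² ≈ 33.986 (4× faster decay)
  n=3: λ₃ = 45π²/2.41² ≈ 76.468 (9× faster decay)
As t → ∞, higher modes decay exponentially faster. The n=1 mode dominates: T ~ c₁ sin(πx/2.41) e^{-λ₁t}.
Decay rate: λ₁ = 5π²/2.41² ≈ 8.496.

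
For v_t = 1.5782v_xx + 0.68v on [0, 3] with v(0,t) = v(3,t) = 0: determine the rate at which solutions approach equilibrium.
Eigenvalues: λₙ = 1.5782n²π²/3² - 0.68.
First three modes:
  n=1: λ₁ = 1.5782π²/3² - 0.68 ≈ 1.051
  n=2: λ₂ = 6.3128π²/3² - 0.68 ≈ 6.243
  n=3: λ₃ = 14.2038π²/3² - 0.68 ≈ 14.896
Since 1.5782π²/3² ≈ 1.731 > 0.68, all λₙ > 0.
The n=1 mode decays slowest → dominates as t → ∞.
Asymptotic: v ~ c₁ sin(πx/3) e^{-λ₁t} with decay rate λ₁ ≈ 1.051.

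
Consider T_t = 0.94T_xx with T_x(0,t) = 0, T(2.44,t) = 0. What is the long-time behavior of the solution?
As t → ∞, T → 0. Heat escapes through the Dirichlet boundary.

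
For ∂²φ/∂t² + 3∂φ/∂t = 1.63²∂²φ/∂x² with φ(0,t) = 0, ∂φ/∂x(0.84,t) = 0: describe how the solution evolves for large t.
φ → 0. Damping (γ=3) dissipates energy; oscillations decay exponentially.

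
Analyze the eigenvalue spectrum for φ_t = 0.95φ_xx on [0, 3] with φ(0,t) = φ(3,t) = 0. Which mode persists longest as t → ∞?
Eigenvalues: λₙ = 0.95n²π²/3².
First three modes:
  n=1: λ₁ = 0.95π²/3² ≈ 1.042
  n=2: λ₂ = 3.8π²/3² ≈ 4.167 (4× faster decay)
  n=3: λ₃ = 8.55π²/3² ≈ 9.376 (9× faster decay)
As t → ∞, higher modes decay exponentially faster. The n=1 mode dominates: φ ~ c₁ sin(πx/3) e^{-λ₁t}.
Decay rate: λ₁ = 0.95π²/3² ≈ 1.042.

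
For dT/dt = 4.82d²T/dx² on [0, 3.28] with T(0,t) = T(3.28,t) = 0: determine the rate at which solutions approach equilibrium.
Eigenvalues: λₙ = 4.82n²π²/3.28².
First three modes:
  n=1: λ₁ = 4.82π²/3.28² ≈ 4.422
  n=2: λ₂ = 19.28π²/3.28² ≈ 17.687 (4× faster decay)
  n=3: λ₃ = 43.38π²/3.28² ≈ 39.796 (9× faster decay)
As t → ∞, higher modes decay exponentially faster. The n=1 mode dominates: T ~ c₁ sin(πx/3.28) e^{-λ₁t}.
Decay rate: λ₁ = 4.82π²/3.28² ≈ 4.422.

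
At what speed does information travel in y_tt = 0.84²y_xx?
Speed = 0.84. Information travels along characteristics x = x₀ ± 0.84t.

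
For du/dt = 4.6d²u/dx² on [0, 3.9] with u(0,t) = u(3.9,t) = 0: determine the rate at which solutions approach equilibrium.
Eigenvalues: λₙ = 4.6n²π²/3.9².
First three modes:
  n=1: λ₁ = 4.6π²/3.9² ≈ 2.985
  n=2: λ₂ = 18.4π²/3.9² ≈ 11.94 (4× faster decay)
  n=3: λ₃ = 41.4π²/3.9² ≈ 26.864 (9× faster decay)
As t → ∞, higher modes decay exponentially faster. The n=1 mode dominates: u ~ c₁ sin(πx/3.9) e^{-λ₁t}.
Decay rate: λ₁ = 4.6π²/3.9² ≈ 2.985.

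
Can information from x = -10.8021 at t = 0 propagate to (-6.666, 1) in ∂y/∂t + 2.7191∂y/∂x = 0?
No. Only data at x = -9.3851 affects (-6.666, 1). Advection has one-way propagation along characteristics.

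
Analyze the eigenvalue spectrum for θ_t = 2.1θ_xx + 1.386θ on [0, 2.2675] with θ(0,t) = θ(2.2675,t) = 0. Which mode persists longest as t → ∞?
Eigenvalues: λₙ = 2.1n²π²/2.2675² - 1.386.
First three modes:
  n=1: λ₁ = 2.1π²/2.2675² - 1.386 ≈ 2.645
  n=2: λ₂ = 8.4π²/2.2675² - 1.386 ≈ 14.738
  n=3: λ₃ = 18.9π²/2.2675² - 1.386 ≈ 34.894
Since 2.1π²/2.2675² ≈ 4.031 > 1.386, all λₙ > 0.
The n=1 mode decays slowest → dominates as t → ∞.
Asymptotic: θ ~ c₁ sin(πx/2.2675) e^{-λ₁t} with decay rate λ₁ ≈ 2.645.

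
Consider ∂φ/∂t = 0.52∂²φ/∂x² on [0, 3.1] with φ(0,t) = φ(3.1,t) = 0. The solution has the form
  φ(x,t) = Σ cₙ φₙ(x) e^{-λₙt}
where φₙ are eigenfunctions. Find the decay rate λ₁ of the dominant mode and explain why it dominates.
Eigenvalues: λₙ = 0.52n²π²/3.1².
First three modes:
  n=1: λ₁ = 0.52π²/3.1² ≈ 0.534
  n=2: λ₂ = 2.08π²/3.1² ≈ 2.136 (4× faster decay)
  n=3: λ₃ = 4.68π²/3.1² ≈ 4.806 (9× faster decay)
As t → ∞, higher modes decay exponentially faster. The n=1 mode dominates: φ ~ c₁ sin(πx/3.1) e^{-λ₁t}.
Decay rate: λ₁ = 0.52π²/3.1² ≈ 0.534.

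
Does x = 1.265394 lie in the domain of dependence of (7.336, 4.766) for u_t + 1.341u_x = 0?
No. Only data at x = 0.944794 affects (7.336, 4.766). Advection has one-way propagation along characteristics.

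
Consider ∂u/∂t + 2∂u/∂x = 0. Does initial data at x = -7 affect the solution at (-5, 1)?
Yes. The characteristic through (-5, 1) passes through x = -7.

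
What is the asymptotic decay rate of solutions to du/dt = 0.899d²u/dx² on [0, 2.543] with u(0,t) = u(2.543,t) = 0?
Eigenvalues: λₙ = 0.899n²π²/2.543².
First three modes:
  n=1: λ₁ = 0.899π²/2.543² ≈ 1.372
  n=2: λ₂ = 3.596π²/2.543² ≈ 5.488 (4× faster decay)
  n=3: λ₃ = 8.091π²/2.543² ≈ 12.348 (9× faster decay)
As t → ∞, higher modes decay exponentially faster. The n=1 mode dominates: u ~ c₁ sin(πx/2.543) e^{-λ₁t}.
Decay rate: λ₁ = 0.899π²/2.543² ≈ 1.372.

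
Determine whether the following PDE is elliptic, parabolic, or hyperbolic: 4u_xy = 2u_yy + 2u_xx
Rewriting in standard form: -2u_xx + 4u_xy - 2u_yy = 0. Coefficients: A = -2, B = 4, C = -2. B² - 4AC = 0, which is zero, so the equation is parabolic.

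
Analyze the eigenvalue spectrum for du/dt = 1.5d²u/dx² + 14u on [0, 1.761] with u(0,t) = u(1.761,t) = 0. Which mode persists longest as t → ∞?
Eigenvalues: λₙ = 1.5n²π²/1.761² - 14.
First three modes:
  n=1: λ₁ = 1.5π²/1.761² - 14 ≈ -9.226
  n=2: λ₂ = 6π²/1.761² - 14 ≈ 5.096
  n=3: λ₃ = 13.5π²/1.761² - 14 ≈ 28.965
Since 1.5π²/1.761² ≈ 4.774 < 14, λ₁ < 0.
The n=1 mode grows fastest (−λₙ is largest for n=1) → dominates.
Asymptotic: u ~ c₁ sin(πx/1.761) e^{9.226t} (exponential growth at rate −λ₁ ≈ 9.226).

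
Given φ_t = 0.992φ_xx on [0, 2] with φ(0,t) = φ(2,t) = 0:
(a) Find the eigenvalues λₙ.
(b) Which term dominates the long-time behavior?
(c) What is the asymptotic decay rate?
Eigenvalues: λₙ = 0.992n²π²/2².
First three modes:
  n=1: λ₁ = 0.992π²/2² ≈ 2.448
  n=2: λ₂ = 3.968π²/2² ≈ 9.791 (4× faster decay)
  n=3: λ₃ = 8.928π²/2² ≈ 22.029 (9× faster decay)
As t → ∞, higher modes decay exponentially faster. The n=1 mode dominates: φ ~ c₁ sin(πx/2) e^{-λ₁t}.
Decay rate: λ₁ = 0.992π²/2² ≈ 2.448.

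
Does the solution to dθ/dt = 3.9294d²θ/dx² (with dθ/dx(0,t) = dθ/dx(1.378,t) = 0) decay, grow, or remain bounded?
θ → constant (steady state). Heat is conserved (no flux at boundaries); solution approaches the spatial average.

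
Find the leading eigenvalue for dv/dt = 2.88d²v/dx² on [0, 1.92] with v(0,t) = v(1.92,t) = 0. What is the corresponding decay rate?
Eigenvalues: λₙ = 2.88n²π²/1.92².
First three modes:
  n=1: λ₁ = 2.88π²/1.92² ≈ 7.711
  n=2: λ₂ = 11.52π²/1.92² ≈ 30.843 (4× faster decay)
  n=3: λ₃ = 25.92π²/1.92² ≈ 69.396 (9× faster decay)
As t → ∞, higher modes decay exponentially faster. The n=1 mode dominates: v ~ c₁ sin(πx/1.92) e^{-λ₁t}.
Decay rate: λ₁ = 2.88π²/1.92² ≈ 7.711.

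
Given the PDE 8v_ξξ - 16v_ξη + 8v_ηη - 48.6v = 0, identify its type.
The second-order coefficients are A = 8, B = -16, C = 8. Since B² - 4AC = 0 = 0, this is a parabolic PDE.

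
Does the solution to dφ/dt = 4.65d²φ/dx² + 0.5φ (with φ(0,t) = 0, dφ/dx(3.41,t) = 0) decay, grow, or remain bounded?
φ → 0. Diffusion dominates reaction (r=0.5 < κπ²/(4L²)≈0.99); solution decays.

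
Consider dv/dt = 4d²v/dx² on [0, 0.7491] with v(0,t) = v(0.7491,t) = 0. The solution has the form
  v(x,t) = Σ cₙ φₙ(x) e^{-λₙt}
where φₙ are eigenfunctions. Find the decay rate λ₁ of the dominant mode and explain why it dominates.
Eigenvalues: λₙ = 4n²π²/0.7491².
First three modes:
  n=1: λ₁ = 4π²/0.7491² ≈ 70.353
  n=2: λ₂ = 16π²/0.7491² ≈ 281.41 (4× faster decay)
  n=3: λ₃ = 36π²/0.7491² ≈ 633.173 (9× faster decay)
As t → ∞, higher modes decay exponentially faster. The n=1 mode dominates: v ~ c₁ sin(πx/0.7491) e^{-λ₁t}.
Decay rate: λ₁ = 4π²/0.7491² ≈ 70.353.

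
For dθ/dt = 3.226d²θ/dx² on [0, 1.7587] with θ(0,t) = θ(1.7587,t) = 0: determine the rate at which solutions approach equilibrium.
Eigenvalues: λₙ = 3.226n²π²/1.7587².
First three modes:
  n=1: λ₁ = 3.226π²/1.7587² ≈ 10.294
  n=2: λ₂ = 12.904π²/1.7587² ≈ 41.176 (4× faster decay)
  n=3: λ₃ = 29.034π²/1.7587² ≈ 92.645 (9× faster decay)
As t → ∞, higher modes decay exponentially faster. The n=1 mode dominates: θ ~ c₁ sin(πx/1.7587) e^{-λ₁t}.
Decay rate: λ₁ = 3.226π²/1.7587² ≈ 10.294.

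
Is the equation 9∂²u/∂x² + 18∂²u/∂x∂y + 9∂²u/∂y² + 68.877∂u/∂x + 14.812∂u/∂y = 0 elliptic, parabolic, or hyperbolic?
Computing B² - 4AC with A = 9, B = 18, C = 9: discriminant = 0 (zero). Answer: parabolic.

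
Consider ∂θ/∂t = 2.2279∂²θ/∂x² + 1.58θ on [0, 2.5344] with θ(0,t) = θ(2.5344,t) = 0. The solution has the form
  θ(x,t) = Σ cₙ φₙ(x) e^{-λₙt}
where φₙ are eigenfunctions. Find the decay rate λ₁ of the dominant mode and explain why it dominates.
Eigenvalues: λₙ = 2.2279n²π²/2.5344² - 1.58.
First three modes:
  n=1: λ₁ = 2.2279π²/2.5344² - 1.58 ≈ 1.843
  n=2: λ₂ = 8.9116π²/2.5344² - 1.58 ≈ 12.113
  n=3: λ₃ = 20.0511π²/2.5344² - 1.58 ≈ 29.23
Since 2.2279π²/2.5344² ≈ 3.423 > 1.58, all λₙ > 0.
The n=1 mode decays slowest → dominates as t → ∞.
Asymptotic: θ ~ c₁ sin(πx/2.5344) e^{-λ₁t} with decay rate λ₁ ≈ 1.843.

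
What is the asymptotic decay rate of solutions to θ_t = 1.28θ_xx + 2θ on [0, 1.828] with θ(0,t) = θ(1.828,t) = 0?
Eigenvalues: λₙ = 1.28n²π²/1.828² - 2.
First three modes:
  n=1: λ₁ = 1.28π²/1.828² - 2 ≈ 1.781
  n=2: λ₂ = 5.12π²/1.828² - 2 ≈ 13.122
  n=3: λ₃ = 11.52π²/1.828² - 2 ≈ 32.025
Since 1.28π²/1.828² ≈ 3.781 > 2, all λₙ > 0.
The n=1 mode decays slowest → dominates as t → ∞.
Asymptotic: θ ~ c₁ sin(πx/1.828) e^{-λ₁t} with decay rate λ₁ ≈ 1.781.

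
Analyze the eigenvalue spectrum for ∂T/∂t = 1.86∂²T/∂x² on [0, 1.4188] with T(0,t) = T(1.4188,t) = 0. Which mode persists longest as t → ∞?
Eigenvalues: λₙ = 1.86n²π²/1.4188².
First three modes:
  n=1: λ₁ = 1.86π²/1.4188² ≈ 9.119
  n=2: λ₂ = 7.44π²/1.4188² ≈ 36.478 (4× faster decay)
  n=3: λ₃ = 16.74π²/1.4188² ≈ 82.075 (9× faster decay)
As t → ∞, higher modes decay exponentially faster. The n=1 mode dominates: T ~ c₁ sin(πx/1.4188) e^{-λ₁t}.
Decay rate: λ₁ = 1.86π²/1.4188² ≈ 9.119.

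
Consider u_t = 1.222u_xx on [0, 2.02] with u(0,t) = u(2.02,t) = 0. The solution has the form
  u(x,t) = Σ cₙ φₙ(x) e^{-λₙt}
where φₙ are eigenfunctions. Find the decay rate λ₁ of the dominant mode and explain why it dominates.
Eigenvalues: λₙ = 1.222n²π²/2.02².
First three modes:
  n=1: λ₁ = 1.222π²/2.02² ≈ 2.956
  n=2: λ₂ = 4.888π²/2.02² ≈ 11.823 (4× faster decay)
  n=3: λ₃ = 10.998π²/2.02² ≈ 26.602 (9× faster decay)
As t → ∞, higher modes decay exponentially faster. The n=1 mode dominates: u ~ c₁ sin(πx/2.02) e^{-λ₁t}.
Decay rate: λ₁ = 1.222π²/2.02² ≈ 2.956.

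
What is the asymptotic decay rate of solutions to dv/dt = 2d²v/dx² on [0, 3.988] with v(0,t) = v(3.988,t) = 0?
Eigenvalues: λₙ = 2n²π²/3.988².
First three modes:
  n=1: λ₁ = 2π²/3.988² ≈ 1.241
  n=2: λ₂ = 8π²/3.988² ≈ 4.965 (4× faster decay)
  n=3: λ₃ = 18π²/3.988² ≈ 11.17 (9× faster decay)
As t → ∞, higher modes decay exponentially faster. The n=1 mode dominates: v ~ c₁ sin(πx/3.988) e^{-λ₁t}.
Decay rate: λ₁ = 2π²/3.988² ≈ 1.241.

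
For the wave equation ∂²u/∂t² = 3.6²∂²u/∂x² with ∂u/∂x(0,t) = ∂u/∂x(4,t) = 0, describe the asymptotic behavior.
u oscillates about a mean that drifts linearly in t (generically unbounded; no decay). There is no damping, so the nonconstant modes persist as standing waves (energy conserved, no decay). But with Neumann conditions at both ends the constant mode has eigenvalue 0: the spatial mean M(t) of u satisfies M'' = 0, so M(t) = M(0) + M'(0)·t. Unless the initial velocity has zero mean (∫u_t(x,0)dx = 0), the solution grows linearly in t (unbounded, though not exponentially); if it does have zero mean, the solution stays bounded and simply oscillates.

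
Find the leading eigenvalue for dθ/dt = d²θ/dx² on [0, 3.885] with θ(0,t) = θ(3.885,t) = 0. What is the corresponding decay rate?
Eigenvalues: λₙ = n²π²/3.885².
First three modes:
  n=1: λ₁ = π²/3.885² ≈ 0.654
  n=2: λ₂ = 4π²/3.885² ≈ 2.616 (4× faster decay)
  n=3: λ₃ = 9π²/3.885² ≈ 5.885 (9× faster decay)
As t → ∞, higher modes decay exponentially faster. The n=1 mode dominates: θ ~ c₁ sin(πx/3.885) e^{-λ₁t}.
Decay rate: λ₁ = π²/3.885² ≈ 0.654.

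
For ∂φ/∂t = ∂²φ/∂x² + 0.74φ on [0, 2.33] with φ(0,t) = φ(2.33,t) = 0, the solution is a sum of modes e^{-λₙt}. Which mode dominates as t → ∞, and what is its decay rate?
Eigenvalues: λₙ = n²π²/2.33² - 0.74.
First three modes:
  n=1: λ₁ = π²/2.33² - 0.74 ≈ 1.078
  n=2: λ₂ = 4π²/2.33² - 0.74 ≈ 6.532
  n=3: λ₃ = 9π²/2.33² - 0.74 ≈ 15.622
Since π²/2.33² ≈ 1.818 > 0.74, all λₙ > 0.
The n=1 mode decays slowest → dominates as t → ∞.
Asymptotic: φ ~ c₁ sin(πx/2.33) e^{-λ₁t} with decay rate λ₁ ≈ 1.078.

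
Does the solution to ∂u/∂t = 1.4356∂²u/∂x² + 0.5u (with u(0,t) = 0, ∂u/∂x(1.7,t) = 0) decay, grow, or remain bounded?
u → 0. Diffusion dominates reaction (r=0.5 < κπ²/(4L²)≈1.23); solution decays.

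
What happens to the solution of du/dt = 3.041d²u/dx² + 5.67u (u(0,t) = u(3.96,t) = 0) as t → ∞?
u grows unboundedly. Reaction dominates diffusion (r=5.67 > κπ²/L²≈1.91); solution grows exponentially.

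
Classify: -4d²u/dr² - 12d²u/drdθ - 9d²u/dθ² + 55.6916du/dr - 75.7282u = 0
Parabolic (discriminant = 0).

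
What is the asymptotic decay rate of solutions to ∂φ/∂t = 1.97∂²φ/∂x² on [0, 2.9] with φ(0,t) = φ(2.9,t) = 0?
Eigenvalues: λₙ = 1.97n²π²/2.9².
First three modes:
  n=1: λ₁ = 1.97π²/2.9² ≈ 2.312
  n=2: λ₂ = 7.88π²/2.9² ≈ 9.248 (4× faster decay)
  n=3: λ₃ = 17.73π²/2.9² ≈ 20.807 (9× faster decay)
As t → ∞, higher modes decay exponentially faster. The n=1 mode dominates: φ ~ c₁ sin(πx/2.9) e^{-λ₁t}.
Decay rate: λ₁ = 1.97π²/2.9² ≈ 2.312.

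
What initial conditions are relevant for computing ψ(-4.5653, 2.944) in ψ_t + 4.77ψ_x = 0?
A single point: x = -18.60818. The characteristic through (-4.5653, 2.944) is x - 4.77t = const, so x = -4.5653 - 4.77·2.944 = -18.60818.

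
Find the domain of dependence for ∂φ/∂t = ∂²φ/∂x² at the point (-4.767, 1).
The entire real line. The heat equation has infinite propagation speed: any initial disturbance instantly affects all points (though exponentially small far away).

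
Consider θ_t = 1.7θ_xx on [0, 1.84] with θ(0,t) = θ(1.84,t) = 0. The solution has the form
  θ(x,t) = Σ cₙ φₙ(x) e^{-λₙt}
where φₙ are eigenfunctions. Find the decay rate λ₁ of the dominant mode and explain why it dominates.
Eigenvalues: λₙ = 1.7n²π²/1.84².
First three modes:
  n=1: λ₁ = 1.7π²/1.84² ≈ 4.956
  n=2: λ₂ = 6.8π²/1.84² ≈ 19.823 (4× faster decay)
  n=3: λ₃ = 15.3π²/1.84² ≈ 44.602 (9× faster decay)
As t → ∞, higher modes decay exponentially faster. The n=1 mode dominates: θ ~ c₁ sin(πx/1.84) e^{-λ₁t}.
Decay rate: λ₁ = 1.7π²/1.84² ≈ 4.956.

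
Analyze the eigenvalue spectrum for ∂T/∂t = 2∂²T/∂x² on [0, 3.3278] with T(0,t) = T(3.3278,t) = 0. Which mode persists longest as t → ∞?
Eigenvalues: λₙ = 2n²π²/3.3278².
First three modes:
  n=1: λ₁ = 2π²/3.3278² ≈ 1.782
  n=2: λ₂ = 8π²/3.3278² ≈ 7.13 (4× faster decay)
  n=3: λ₃ = 18π²/3.3278² ≈ 16.042 (9× faster decay)
As t → ∞, higher modes decay exponentially faster. The n=1 mode dominates: T ~ c₁ sin(πx/3.3278) e^{-λ₁t}.
Decay rate: λ₁ = 2π²/3.3278² ≈ 1.782.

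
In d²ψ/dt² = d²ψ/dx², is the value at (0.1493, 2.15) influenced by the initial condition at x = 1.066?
Yes. The domain of dependence is [-2.0007, 2.2993], and 1.066 ∈ [-2.0007, 2.2993].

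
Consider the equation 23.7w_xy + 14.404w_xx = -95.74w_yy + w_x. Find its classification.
Rewriting in standard form: 14.404w_xx + 23.7w_xy + 95.74w_yy - w_x = 0. Elliptic. (A = 14.404, B = 23.7, C = 95.74 gives B² - 4AC = -4954.46584.)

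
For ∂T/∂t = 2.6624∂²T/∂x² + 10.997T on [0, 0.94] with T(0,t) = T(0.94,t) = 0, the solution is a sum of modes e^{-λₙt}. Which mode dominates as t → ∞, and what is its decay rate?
Eigenvalues: λₙ = 2.6624n²π²/0.94² - 10.997.
First three modes:
  n=1: λ₁ = 2.6624π²/0.94² - 10.997 ≈ 18.741
  n=2: λ₂ = 10.6496π²/0.94² - 10.997 ≈ 107.957
  n=3: λ₃ = 23.9616π²/0.94² - 10.997 ≈ 256.648
Since 2.6624π²/0.94² ≈ 29.738 > 10.997, all λₙ > 0.
The n=1 mode decays slowest → dominates as t → ∞.
Asymptotic: T ~ c₁ sin(πx/0.94) e^{-λ₁t} with decay rate λ₁ ≈ 18.741.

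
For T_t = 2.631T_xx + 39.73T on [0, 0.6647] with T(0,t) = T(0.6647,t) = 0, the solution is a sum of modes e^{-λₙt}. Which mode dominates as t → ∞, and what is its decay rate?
Eigenvalues: λₙ = 2.631n²π²/0.6647² - 39.73.
First three modes:
  n=1: λ₁ = 2.631π²/0.6647² - 39.73 ≈ 19.042
  n=2: λ₂ = 10.524π²/0.6647² - 39.73 ≈ 195.357
  n=3: λ₃ = 23.679π²/0.6647² - 39.73 ≈ 489.216
Since 2.631π²/0.6647² ≈ 58.772 > 39.73, all λₙ > 0.
The n=1 mode decays slowest → dominates as t → ∞.
Asymptotic: T ~ c₁ sin(πx/0.6647) e^{-λ₁t} with decay rate λ₁ ≈ 19.042.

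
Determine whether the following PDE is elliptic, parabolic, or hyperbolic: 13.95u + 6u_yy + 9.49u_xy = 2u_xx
Rewriting in standard form: -2u_xx + 9.49u_xy + 6u_yy + 13.95u = 0. Coefficients: A = -2, B = 9.49, C = 6. B² - 4AC = 138.0601, which is positive, so the equation is hyperbolic.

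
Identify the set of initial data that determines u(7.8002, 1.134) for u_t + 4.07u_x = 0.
A single point: x = 3.18482. The characteristic through (7.8002, 1.134) is x - 4.07t = const, so x = 7.8002 - 4.07·1.134 = 3.18482.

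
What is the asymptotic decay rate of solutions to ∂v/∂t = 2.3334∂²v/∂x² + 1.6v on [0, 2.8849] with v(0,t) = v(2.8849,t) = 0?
Eigenvalues: λₙ = 2.3334n²π²/2.8849² - 1.6.
First three modes:
  n=1: λ₁ = 2.3334π²/2.8849² - 1.6 ≈ 1.167
  n=2: λ₂ = 9.3336π²/2.8849² - 1.6 ≈ 9.468
  n=3: λ₃ = 21.0006π²/2.8849² - 1.6 ≈ 23.304
Since 2.3334π²/2.8849² ≈ 2.767 > 1.6, all λₙ > 0.
The n=1 mode decays slowest → dominates as t → ∞.
Asymptotic: v ~ c₁ sin(πx/2.8849) e^{-λ₁t} with decay rate λ₁ ≈ 1.167.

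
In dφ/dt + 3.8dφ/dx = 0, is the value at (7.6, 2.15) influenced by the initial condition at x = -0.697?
No. Only data at x = -0.57 affects (7.6, 2.15). Advection has one-way propagation along characteristics.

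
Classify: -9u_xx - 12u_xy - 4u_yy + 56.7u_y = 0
Parabolic (discriminant = 0).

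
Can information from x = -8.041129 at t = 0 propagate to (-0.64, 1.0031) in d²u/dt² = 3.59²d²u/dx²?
No. The domain of dependence is [-4.241129, 2.961129], and -8.041129 is outside this interval.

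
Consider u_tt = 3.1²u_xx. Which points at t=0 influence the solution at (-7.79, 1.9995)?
Domain of dependence: [-13.98845, -1.59155]. Signals travel at speed 3.1, so data within |x - -7.79| ≤ 3.1·1.9995 = 6.19845 can reach the point.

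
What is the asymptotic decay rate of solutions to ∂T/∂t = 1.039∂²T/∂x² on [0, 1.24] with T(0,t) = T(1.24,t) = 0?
Eigenvalues: λₙ = 1.039n²π²/1.24².
First three modes:
  n=1: λ₁ = 1.039π²/1.24² ≈ 6.669
  n=2: λ₂ = 4.156π²/1.24² ≈ 26.677 (4× faster decay)
  n=3: λ₃ = 9.351π²/1.24² ≈ 60.023 (9× faster decay)
As t → ∞, higher modes decay exponentially faster. The n=1 mode dominates: T ~ c₁ sin(πx/1.24) e^{-λ₁t}.
Decay rate: λ₁ = 1.039π²/1.24² ≈ 6.669.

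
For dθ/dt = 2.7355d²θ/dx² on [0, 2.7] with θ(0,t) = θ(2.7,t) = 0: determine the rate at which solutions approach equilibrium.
Eigenvalues: λₙ = 2.7355n²π²/2.7².
First three modes:
  n=1: λ₁ = 2.7355π²/2.7² ≈ 3.703
  n=2: λ₂ = 10.942π²/2.7² ≈ 14.814 (4× faster decay)
  n=3: λ₃ = 24.6195π²/2.7² ≈ 33.331 (9× faster decay)
As t → ∞, higher modes decay exponentially faster. The n=1 mode dominates: θ ~ c₁ sin(πx/2.7) e^{-λ₁t}.
Decay rate: λ₁ = 2.7355π²/2.7² ≈ 3.703.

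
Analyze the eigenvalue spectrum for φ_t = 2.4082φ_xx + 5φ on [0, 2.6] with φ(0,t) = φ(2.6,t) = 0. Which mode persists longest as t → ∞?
Eigenvalues: λₙ = 2.4082n²π²/2.6² - 5.
First three modes:
  n=1: λ₁ = 2.4082π²/2.6² - 5 ≈ -1.484
  n=2: λ₂ = 9.6328π²/2.6² - 5 ≈ 9.064
  n=3: λ₃ = 21.6738π²/2.6² - 5 ≈ 26.644
Since 2.4082π²/2.6² ≈ 3.516 < 5, λ₁ < 0.
The n=1 mode grows fastest (−λₙ is largest for n=1) → dominates.
Asymptotic: φ ~ c₁ sin(πx/2.6) e^{1.484t} (exponential growth at rate −λ₁ ≈ 1.484).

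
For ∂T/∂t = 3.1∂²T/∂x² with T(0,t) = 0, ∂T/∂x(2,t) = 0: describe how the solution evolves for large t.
T → 0. Heat escapes through the Dirichlet boundary.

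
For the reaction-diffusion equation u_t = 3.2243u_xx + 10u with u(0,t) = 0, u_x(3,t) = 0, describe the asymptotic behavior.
u grows unboundedly. Reaction dominates diffusion (r=10 > κπ²/(4L²)≈0.88); solution grows exponentially.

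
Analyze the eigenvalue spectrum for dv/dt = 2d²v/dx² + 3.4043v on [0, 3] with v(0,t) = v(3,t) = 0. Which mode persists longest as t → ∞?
Eigenvalues: λₙ = 2n²π²/3² - 3.4043.
First three modes:
  n=1: λ₁ = 2π²/3² - 3.4043 ≈ -1.211
  n=2: λ₂ = 8π²/3² - 3.4043 ≈ 5.369
  n=3: λ₃ = 18π²/3² - 3.4043 ≈ 16.335
Since 2π²/3² ≈ 2.193 < 3.4043, λ₁ < 0.
The n=1 mode grows fastest (−λₙ is largest for n=1) → dominates.
Asymptotic: v ~ c₁ sin(πx/3) e^{1.211t} (exponential growth at rate −λ₁ ≈ 1.211).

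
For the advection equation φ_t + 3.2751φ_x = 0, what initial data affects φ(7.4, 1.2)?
A single point: x = 3.46988. The characteristic through (7.4, 1.2) is x - 3.2751t = const, so x = 7.4 - 3.2751·1.2 = 3.46988.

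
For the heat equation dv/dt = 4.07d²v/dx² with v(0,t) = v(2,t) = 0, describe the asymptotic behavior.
v → 0. Heat diffuses out through both boundaries.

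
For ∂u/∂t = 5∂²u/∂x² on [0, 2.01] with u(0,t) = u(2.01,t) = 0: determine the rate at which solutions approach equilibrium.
Eigenvalues: λₙ = 5n²π²/2.01².
First three modes:
  n=1: λ₁ = 5π²/2.01² ≈ 12.215
  n=2: λ₂ = 20π²/2.01² ≈ 48.858 (4× faster decay)
  n=3: λ₃ = 45π²/2.01² ≈ 109.931 (9× faster decay)
As t → ∞, higher modes decay exponentially faster. The n=1 mode dominates: u ~ c₁ sin(πx/2.01) e^{-λ₁t}.
Decay rate: λ₁ = 5π²/2.01² ≈ 12.215.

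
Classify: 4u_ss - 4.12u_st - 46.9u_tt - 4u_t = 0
Hyperbolic (discriminant = 767.3744).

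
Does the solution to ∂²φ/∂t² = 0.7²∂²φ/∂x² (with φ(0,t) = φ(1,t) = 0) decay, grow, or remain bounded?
φ oscillates (no decay). Energy is conserved; the solution oscillates indefinitely as standing waves.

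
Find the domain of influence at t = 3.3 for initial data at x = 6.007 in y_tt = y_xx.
Domain of influence: [2.707, 9.307]. Data at x = 6.007 spreads outward at speed 1.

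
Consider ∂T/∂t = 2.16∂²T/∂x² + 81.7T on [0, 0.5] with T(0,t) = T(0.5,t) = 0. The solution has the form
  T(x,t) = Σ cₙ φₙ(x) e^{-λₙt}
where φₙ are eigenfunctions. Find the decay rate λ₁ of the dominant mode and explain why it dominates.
Eigenvalues: λₙ = 2.16n²π²/0.5² - 81.7.
First three modes:
  n=1: λ₁ = 2.16π²/0.5² - 81.7 ≈ 3.573
  n=2: λ₂ = 8.64π²/0.5² - 81.7 ≈ 259.394
  n=3: λ₃ = 19.44π²/0.5² - 81.7 ≈ 685.76
Since 2.16π²/0.5² ≈ 85.273 > 81.7, all λₙ > 0.
The n=1 mode decays slowest → dominates as t → ∞.
Asymptotic: T ~ c₁ sin(πx/0.5) e^{-λ₁t} with decay rate λ₁ ≈ 3.573.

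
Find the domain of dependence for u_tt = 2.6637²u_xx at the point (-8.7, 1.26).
Domain of dependence: [-12.056262, -5.343738]. Signals travel at speed 2.6637, so data within |x - -8.7| ≤ 2.6637·1.26 = 3.356262 can reach the point.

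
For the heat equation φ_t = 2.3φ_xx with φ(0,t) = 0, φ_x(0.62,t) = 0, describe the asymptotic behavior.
φ → 0. Heat escapes through the Dirichlet boundary.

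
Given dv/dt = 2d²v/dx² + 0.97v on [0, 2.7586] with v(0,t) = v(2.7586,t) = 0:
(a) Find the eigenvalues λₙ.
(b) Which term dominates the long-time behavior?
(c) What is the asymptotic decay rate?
Eigenvalues: λₙ = 2n²π²/2.7586² - 0.97.
First three modes:
  n=1: λ₁ = 2π²/2.7586² - 0.97 ≈ 1.624
  n=2: λ₂ = 8π²/2.7586² - 0.97 ≈ 9.406
  n=3: λ₃ = 18π²/2.7586² - 0.97 ≈ 22.375
Since 2π²/2.7586² ≈ 2.594 > 0.97, all λₙ > 0.
The n=1 mode decays slowest → dominates as t → ∞.
Asymptotic: v ~ c₁ sin(πx/2.7586) e^{-λ₁t} with decay rate λ₁ ≈ 1.624.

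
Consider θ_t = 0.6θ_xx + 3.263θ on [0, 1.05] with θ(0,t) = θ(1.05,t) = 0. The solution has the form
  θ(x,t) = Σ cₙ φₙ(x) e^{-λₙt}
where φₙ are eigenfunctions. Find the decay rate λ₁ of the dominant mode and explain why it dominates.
Eigenvalues: λₙ = 0.6n²π²/1.05² - 3.263.
First three modes:
  n=1: λ₁ = 0.6π²/1.05² - 3.263 ≈ 2.108
  n=2: λ₂ = 2.4π²/1.05² - 3.263 ≈ 18.222
  n=3: λ₃ = 5.4π²/1.05² - 3.263 ≈ 45.078
Since 0.6π²/1.05² ≈ 5.371 > 3.263, all λₙ > 0.
The n=1 mode decays slowest → dominates as t → ∞.
Asymptotic: θ ~ c₁ sin(πx/1.05) e^{-λ₁t} with decay rate λ₁ ≈ 2.108.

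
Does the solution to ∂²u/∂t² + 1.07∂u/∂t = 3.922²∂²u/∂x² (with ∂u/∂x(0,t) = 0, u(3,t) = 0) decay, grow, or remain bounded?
u → 0. Damping (γ=1.07) dissipates energy; oscillations decay exponentially.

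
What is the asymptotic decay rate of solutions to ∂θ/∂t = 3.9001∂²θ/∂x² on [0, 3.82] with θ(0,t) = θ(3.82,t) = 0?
Eigenvalues: λₙ = 3.9001n²π²/3.82².
First three modes:
  n=1: λ₁ = 3.9001π²/3.82² ≈ 2.638
  n=2: λ₂ = 15.6004π²/3.82² ≈ 10.551 (4× faster decay)
  n=3: λ₃ = 35.1009π²/3.82² ≈ 23.741 (9× faster decay)
As t → ∞, higher modes decay exponentially faster. The n=1 mode dominates: θ ~ c₁ sin(πx/3.82) e^{-λ₁t}.
Decay rate: λ₁ = 3.9001π²/3.82² ≈ 2.638.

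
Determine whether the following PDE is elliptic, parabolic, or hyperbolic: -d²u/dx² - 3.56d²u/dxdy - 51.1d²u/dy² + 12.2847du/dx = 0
Coefficients: A = -1, B = -3.56, C = -51.1. B² - 4AC = -191.7264, which is negative, so the equation is elliptic.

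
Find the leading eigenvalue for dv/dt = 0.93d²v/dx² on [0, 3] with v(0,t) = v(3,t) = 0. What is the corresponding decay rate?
Eigenvalues: λₙ = 0.93n²π²/3².
First three modes:
  n=1: λ₁ = 0.93π²/3² ≈ 1.02
  n=2: λ₂ = 3.72π²/3² ≈ 4.079 (4× faster decay)
  n=3: λ₃ = 8.37π²/3² ≈ 9.179 (9× faster decay)
As t → ∞, higher modes decay exponentially faster. The n=1 mode dominates: v ~ c₁ sin(πx/3) e^{-λ₁t}.
Decay rate: λ₁ = 0.93π²/3² ≈ 1.02.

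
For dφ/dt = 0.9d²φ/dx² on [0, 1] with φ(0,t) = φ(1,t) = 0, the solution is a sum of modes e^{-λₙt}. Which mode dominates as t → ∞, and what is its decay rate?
Eigenvalues: λₙ = 0.9n²π².
First three modes:
  n=1: λ₁ = 0.9π² ≈ 8.883
  n=2: λ₂ = 3.6π² ≈ 35.531 (4× faster decay)
  n=3: λ₃ = 8.1π² ≈ 79.944 (9× faster decay)
As t → ∞, higher modes decay exponentially faster. The n=1 mode dominates: φ ~ c₁ sin(πx) e^{-λ₁t}.
Decay rate: λ₁ = 0.9π² ≈ 8.883.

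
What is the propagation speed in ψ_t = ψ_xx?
Infinite. The heat equation is parabolic, not hyperbolic, so disturbances propagate instantly.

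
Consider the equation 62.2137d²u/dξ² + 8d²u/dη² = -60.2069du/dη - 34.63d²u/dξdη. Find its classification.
Rewriting in standard form: 62.2137d²u/dξ² + 34.63d²u/dξdη + 8d²u/dη² + 60.2069du/dη = 0. Elliptic. (A = 62.2137, B = 34.63, C = 8 gives B² - 4AC = -791.6015.)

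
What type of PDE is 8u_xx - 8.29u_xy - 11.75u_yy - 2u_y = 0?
With A = 8, B = -8.29, C = -11.75, the discriminant is 444.7241. This is a hyperbolic PDE.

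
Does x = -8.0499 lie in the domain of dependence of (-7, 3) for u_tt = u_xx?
Yes. The domain of dependence is [-10, -4], and -8.0499 ∈ [-10, -4].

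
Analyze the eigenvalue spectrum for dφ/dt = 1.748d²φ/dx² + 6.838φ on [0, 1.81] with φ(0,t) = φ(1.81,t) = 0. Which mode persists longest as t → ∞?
Eigenvalues: λₙ = 1.748n²π²/1.81² - 6.838.
First three modes:
  n=1: λ₁ = 1.748π²/1.81² - 6.838 ≈ -1.572
  n=2: λ₂ = 6.992π²/1.81² - 6.838 ≈ 14.226
  n=3: λ₃ = 15.732π²/1.81² - 6.838 ≈ 40.556
Since 1.748π²/1.81² ≈ 5.266 < 6.838, λ₁ < 0.
The n=1 mode grows fastest (−λₙ is largest for n=1) → dominates.
Asymptotic: φ ~ c₁ sin(πx/1.81) e^{1.572t} (exponential growth at rate −λ₁ ≈ 1.572).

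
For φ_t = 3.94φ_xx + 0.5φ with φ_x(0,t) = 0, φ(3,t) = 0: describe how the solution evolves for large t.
φ → 0. Diffusion dominates reaction (r=0.5 < κπ²/(4L²)≈1.08); solution decays.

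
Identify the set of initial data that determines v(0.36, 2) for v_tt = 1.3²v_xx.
Domain of dependence: [-2.24, 2.96]. Signals travel at speed 1.3, so data within |x - 0.36| ≤ 1.3·2 = 2.6 can reach the point.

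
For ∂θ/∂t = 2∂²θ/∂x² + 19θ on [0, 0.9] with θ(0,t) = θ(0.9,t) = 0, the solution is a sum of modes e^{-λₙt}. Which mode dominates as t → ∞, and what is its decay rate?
Eigenvalues: λₙ = 2n²π²/0.9² - 19.
First three modes:
  n=1: λ₁ = 2π²/0.9² - 19 ≈ 5.369
  n=2: λ₂ = 8π²/0.9² - 19 ≈ 78.478
  n=3: λ₃ = 18π²/0.9² - 19 ≈ 200.325
Since 2π²/0.9² ≈ 24.369 > 19, all λₙ > 0.
The n=1 mode decays slowest → dominates as t → ∞.
Asymptotic: θ ~ c₁ sin(πx/0.9) e^{-λ₁t} with decay rate λ₁ ≈ 5.369.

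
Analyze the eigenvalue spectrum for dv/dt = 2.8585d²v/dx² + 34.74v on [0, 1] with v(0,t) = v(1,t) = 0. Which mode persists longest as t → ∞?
Eigenvalues: λₙ = 2.8585n²π²/1² - 34.74.
First three modes:
  n=1: λ₁ = 2.8585π² - 34.74 ≈ -6.528
  n=2: λ₂ = 11.434π² - 34.74 ≈ 78.109
  n=3: λ₃ = 25.7265π² - 34.74 ≈ 219.17
Since 2.8585π² ≈ 28.212 < 34.74, λ₁ < 0.
The n=1 mode grows fastest (−λₙ is largest for n=1) → dominates.
Asymptotic: v ~ c₁ sin(πx/1) e^{6.528t} (exponential growth at rate −λ₁ ≈ 6.528).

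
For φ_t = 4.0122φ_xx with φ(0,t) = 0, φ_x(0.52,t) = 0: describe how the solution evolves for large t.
φ → 0. Heat escapes through the Dirichlet boundary.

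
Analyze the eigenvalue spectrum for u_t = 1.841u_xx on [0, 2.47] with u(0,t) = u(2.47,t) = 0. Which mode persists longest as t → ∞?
Eigenvalues: λₙ = 1.841n²π²/2.47².
First three modes:
  n=1: λ₁ = 1.841π²/2.47² ≈ 2.978
  n=2: λ₂ = 7.364π²/2.47² ≈ 11.913 (4× faster decay)
  n=3: λ₃ = 16.569π²/2.47² ≈ 26.804 (9× faster decay)
As t → ∞, higher modes decay exponentially faster. The n=1 mode dominates: u ~ c₁ sin(πx/2.47) e^{-λ₁t}.
Decay rate: λ₁ = 1.841π²/2.47² ≈ 2.978.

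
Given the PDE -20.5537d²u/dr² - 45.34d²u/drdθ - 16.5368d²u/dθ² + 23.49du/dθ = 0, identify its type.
The second-order coefficients are A = -20.5537, B = -45.34, C = -16.5368. Since B² - 4AC = 696.14589536 > 0, this is a hyperbolic PDE.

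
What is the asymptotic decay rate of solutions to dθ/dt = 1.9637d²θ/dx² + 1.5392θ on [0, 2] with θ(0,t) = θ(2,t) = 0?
Eigenvalues: λₙ = 1.9637n²π²/2² - 1.5392.
First three modes:
  n=1: λ₁ = 1.9637π²/2² - 1.5392 ≈ 3.306
  n=2: λ₂ = 7.8548π²/2² - 1.5392 ≈ 17.842
  n=3: λ₃ = 17.6733π²/2² - 1.5392 ≈ 42.068
Since 1.9637π²/2² ≈ 4.845 > 1.5392, all λₙ > 0.
The n=1 mode decays slowest → dominates as t → ∞.
Asymptotic: θ ~ c₁ sin(πx/2) e^{-λ₁t} with decay rate λ₁ ≈ 3.306.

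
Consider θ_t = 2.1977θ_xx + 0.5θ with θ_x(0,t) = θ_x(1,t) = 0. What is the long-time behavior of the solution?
As t → ∞, θ grows unboundedly. With Neumann BCs the constant mode has diffusion eigenvalue 0, so any r > 0 makes it grow like e^(0.5t); solution grows exponentially.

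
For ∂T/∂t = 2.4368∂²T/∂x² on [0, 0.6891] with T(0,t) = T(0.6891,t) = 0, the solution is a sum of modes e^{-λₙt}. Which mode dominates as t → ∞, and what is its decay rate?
Eigenvalues: λₙ = 2.4368n²π²/0.6891².
First three modes:
  n=1: λ₁ = 2.4368π²/0.6891² ≈ 50.647
  n=2: λ₂ = 9.7472π²/0.6891² ≈ 202.589 (4× faster decay)
  n=3: λ₃ = 21.9312π²/0.6891² ≈ 455.824 (9× faster decay)
As t → ∞, higher modes decay exponentially faster. The n=1 mode dominates: T ~ c₁ sin(πx/0.6891) e^{-λ₁t}.
Decay rate: λ₁ = 2.4368π²/0.6891² ≈ 50.647.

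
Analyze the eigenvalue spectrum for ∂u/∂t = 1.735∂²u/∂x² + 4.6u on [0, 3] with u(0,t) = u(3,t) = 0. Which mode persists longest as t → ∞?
Eigenvalues: λₙ = 1.735n²π²/3² - 4.6.
First three modes:
  n=1: λ₁ = 1.735π²/3² - 4.6 ≈ -2.697
  n=2: λ₂ = 6.94π²/3² - 4.6 ≈ 3.011
  n=3: λ₃ = 15.615π²/3² - 4.6 ≈ 12.524
Since 1.735π²/3² ≈ 1.903 < 4.6, λ₁ < 0.
The n=1 mode grows fastest (−λₙ is largest for n=1) → dominates.
Asymptotic: u ~ c₁ sin(πx/3) e^{2.697t} (exponential growth at rate −λ₁ ≈ 2.697).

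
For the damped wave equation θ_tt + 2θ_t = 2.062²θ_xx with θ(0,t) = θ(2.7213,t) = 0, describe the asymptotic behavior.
θ → 0. Damping (γ=2) dissipates energy; oscillations decay exponentially.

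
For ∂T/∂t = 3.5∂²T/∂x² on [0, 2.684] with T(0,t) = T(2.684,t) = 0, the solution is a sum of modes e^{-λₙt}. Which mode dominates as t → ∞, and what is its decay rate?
Eigenvalues: λₙ = 3.5n²π²/2.684².
First three modes:
  n=1: λ₁ = 3.5π²/2.684² ≈ 4.795
  n=2: λ₂ = 14π²/2.684² ≈ 19.181 (4× faster decay)
  n=3: λ₃ = 31.5π²/2.684² ≈ 43.156 (9× faster decay)
As t → ∞, higher modes decay exponentially faster. The n=1 mode dominates: T ~ c₁ sin(πx/2.684) e^{-λ₁t}.
Decay rate: λ₁ = 3.5π²/2.684² ≈ 4.795.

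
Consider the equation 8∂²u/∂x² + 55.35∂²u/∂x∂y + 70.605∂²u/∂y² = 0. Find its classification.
Hyperbolic. (A = 8, B = 55.35, C = 70.605 gives B² - 4AC = 804.2625.)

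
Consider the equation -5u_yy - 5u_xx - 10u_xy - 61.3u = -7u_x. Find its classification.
Rewriting in standard form: -5u_xx - 10u_xy - 5u_yy + 7u_x - 61.3u = 0. Parabolic. (A = -5, B = -10, C = -5 gives B² - 4AC = 0.)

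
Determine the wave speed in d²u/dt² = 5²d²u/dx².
Speed = 5. Information travels along characteristics x = x₀ ± 5t.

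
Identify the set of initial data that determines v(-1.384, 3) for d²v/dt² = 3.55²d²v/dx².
Domain of dependence: [-12.034, 9.266]. Signals travel at speed 3.55, so data within |x - -1.384| ≤ 3.55·3 = 10.65 can reach the point.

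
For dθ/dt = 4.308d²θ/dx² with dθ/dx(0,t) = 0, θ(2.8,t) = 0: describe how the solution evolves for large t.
θ → 0. Heat escapes through the Dirichlet boundary.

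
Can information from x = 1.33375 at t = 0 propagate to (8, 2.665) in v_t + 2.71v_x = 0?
No. Only data at x = 0.77785 affects (8, 2.665). Advection has one-way propagation along characteristics.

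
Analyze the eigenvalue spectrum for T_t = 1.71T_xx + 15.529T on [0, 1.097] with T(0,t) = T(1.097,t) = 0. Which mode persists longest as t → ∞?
Eigenvalues: λₙ = 1.71n²π²/1.097² - 15.529.
First three modes:
  n=1: λ₁ = 1.71π²/1.097² - 15.529 ≈ -1.505
  n=2: λ₂ = 6.84π²/1.097² - 15.529 ≈ 40.568
  n=3: λ₃ = 15.39π²/1.097² - 15.529 ≈ 110.69
Since 1.71π²/1.097² ≈ 14.024 < 15.529, λ₁ < 0.
The n=1 mode grows fastest (−λₙ is largest for n=1) → dominates.
Asymptotic: T ~ c₁ sin(πx/1.097) e^{1.505t} (exponential growth at rate −λ₁ ≈ 1.505).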